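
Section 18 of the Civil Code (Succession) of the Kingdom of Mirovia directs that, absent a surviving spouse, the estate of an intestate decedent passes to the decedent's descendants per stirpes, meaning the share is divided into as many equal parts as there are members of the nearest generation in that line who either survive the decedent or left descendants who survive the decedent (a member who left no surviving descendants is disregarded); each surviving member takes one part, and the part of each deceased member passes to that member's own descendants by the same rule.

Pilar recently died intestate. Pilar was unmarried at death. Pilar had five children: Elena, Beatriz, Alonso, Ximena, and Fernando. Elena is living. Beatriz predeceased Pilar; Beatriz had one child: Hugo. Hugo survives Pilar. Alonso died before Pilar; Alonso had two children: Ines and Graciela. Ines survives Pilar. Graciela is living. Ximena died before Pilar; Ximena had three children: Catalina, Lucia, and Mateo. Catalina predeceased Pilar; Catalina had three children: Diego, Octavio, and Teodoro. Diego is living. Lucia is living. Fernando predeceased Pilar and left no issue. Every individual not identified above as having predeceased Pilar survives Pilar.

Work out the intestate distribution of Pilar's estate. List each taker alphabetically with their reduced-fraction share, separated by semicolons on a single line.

There is no surviving spouse, so the entire estate passes to Pilar's descendants per stirpes.
Fernando left no surviving issue, so that branch lapses and is disregarded.
The estate is divided into 4 equal shares of 1/4 among Elena, Beatriz, Alonso, Ximena.
Elena is living and takes 1/4.
Beatriz predeceased; the 1/4 allotted to Beatriz's branch passes to Beatriz's issue by representation.
Hugo is the sole taker at this level and receives the full 1/4.
Alonso predeceased; the 1/4 allotted to Alonso's branch passes to Alonso's issue by representation.
The 1/4 is divided into 2 equal shares of 1/8 among Ines, Graciela.
Ines is living and takes 1/8.
Graciela is living and takes 1/8.
Ximena predeceased; the 1/4 allotted to Ximena's branch passes to Ximena's issue by representation.
The 1/4 is divided into 3 equal shares of 1/12 among Catalina, Lucia, Mateo.
Catalina predeceased; the 1/12 allotted to Catalina's branch passes to Catalina's issue by representation.
The 1/12 is divided into 3 equal shares of 1/36 among Diego, Octavio, Teodoro.
Diego is living and takes 1/36.
Octavio is living and takes 1/36.
Teodoro is living and takes 1/36.
Lucia is living and takes 1/12.
Mateo is living and takes 1/12.

Diego 1/36; Elena 1/4; Graciela 1/8; Hugo 1/4; Ines 1/8; Lucia 1/12; Mateo 1/12; Octavio 1/36; Teodoro 1/36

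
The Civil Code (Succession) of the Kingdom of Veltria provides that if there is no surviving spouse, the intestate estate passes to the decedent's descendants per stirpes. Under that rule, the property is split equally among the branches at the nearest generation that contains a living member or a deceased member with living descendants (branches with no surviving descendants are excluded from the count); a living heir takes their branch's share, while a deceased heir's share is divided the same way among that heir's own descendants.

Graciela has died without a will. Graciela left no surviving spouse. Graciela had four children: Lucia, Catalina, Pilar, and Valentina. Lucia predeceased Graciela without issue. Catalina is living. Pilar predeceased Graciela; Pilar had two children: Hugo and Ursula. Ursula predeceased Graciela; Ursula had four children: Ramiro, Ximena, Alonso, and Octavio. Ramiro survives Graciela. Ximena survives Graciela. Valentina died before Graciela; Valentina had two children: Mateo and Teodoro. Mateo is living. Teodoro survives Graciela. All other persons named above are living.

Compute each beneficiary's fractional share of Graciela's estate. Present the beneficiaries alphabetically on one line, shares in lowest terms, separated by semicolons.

There is no surviving spouse, so the entire estate passes to Graciela's descendants per stirpes.
Lucia left no surviving issue, so that branch lapses and is disregarded.
The estate is divided into 3 equal shares of 1/3 among Catalina, Pilar, Valentina.
Catalina is living and takes 1/3.
Pilar predeceased; the 1/3 allotted to Pilar's branch passes to Pilar's issue by representation.
The 1/3 is divided into 2 equal shares of 1/6 among Hugo, Ursula.
Hugo is living and takes 1/6.
Ursula predeceased; the 1/6 allotted to Ursula's branch passes to Ursula's issue by representation.
The 1/6 is divided into 4 equal shares of 1/24 among Ramiro, Ximena, Alonso, Octavio.
Ramiro is living and takes 1/24.
Ximena is living and takes 1/24.
Alonso is living and takes 1/24.
Octavio is living and takes 1/24.
Valentina predeceased; the 1/3 allotted to Valentina's branch passes to Valentina's issue by representation.
The 1/3 is divided into 2 equal shares of 1/6 among Mateo, Teodoro.
Mateo is living and takes 1/6.
Teodoro is living and takes 1/6.

Alonso 1/24; Catalina 1/3; Hugo 1/6; Mateo 1/6; Octavio 1/24; Ramiro 1/24; Teodoro 1/6; Ximena 1/24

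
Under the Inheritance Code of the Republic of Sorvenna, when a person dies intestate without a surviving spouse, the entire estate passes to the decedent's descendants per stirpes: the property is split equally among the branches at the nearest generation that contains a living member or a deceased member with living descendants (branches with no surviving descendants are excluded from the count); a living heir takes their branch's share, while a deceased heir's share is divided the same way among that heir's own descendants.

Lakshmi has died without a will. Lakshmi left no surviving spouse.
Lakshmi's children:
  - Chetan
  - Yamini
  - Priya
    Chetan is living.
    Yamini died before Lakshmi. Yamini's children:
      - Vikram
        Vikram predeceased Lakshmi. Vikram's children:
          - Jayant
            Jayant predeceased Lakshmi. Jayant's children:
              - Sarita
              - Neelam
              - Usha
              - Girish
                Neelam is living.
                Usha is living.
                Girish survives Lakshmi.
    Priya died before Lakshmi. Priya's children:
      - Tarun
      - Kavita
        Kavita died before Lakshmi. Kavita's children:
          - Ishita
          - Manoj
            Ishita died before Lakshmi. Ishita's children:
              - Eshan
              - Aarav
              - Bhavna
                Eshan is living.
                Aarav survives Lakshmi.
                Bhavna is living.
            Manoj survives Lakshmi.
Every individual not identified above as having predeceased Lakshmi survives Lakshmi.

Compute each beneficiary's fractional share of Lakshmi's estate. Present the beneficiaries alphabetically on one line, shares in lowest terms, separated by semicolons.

Aarav 1/36; Bhavna 1/36; Chetan 1/3; Eshan 1/36; Girish 1/12; Manoj 1/12; Neelam 1/12; Sarita 1/12; Tarun 1/6; Usha 1/12

There is no surviving spouse, so the entire estate passes to Lakshmi's descendants per stirpes.
The estate is divided into 3 equal shares of 1/3 among Chetan, Yamini, Priya.
Chetan is living and takes 1/3.
Yamini predeceased; the 1/3 allotted to Yamini's branch passes to Yamini's issue by representation.
Vikram's line is the sole branch at this level, so the full 1/3 passes to Vikram's issue by representation.
Jayant's line is the sole branch at this level, so the full 1/3 passes to Jayant's issue by representation.
The 1/3 is divided into 4 equal shares of 1/12 among Sarita, Neelam, Usha, Girish.
Sarita is living and takes 1/12.
Neelam is living and takes 1/12.
Usha is living and takes 1/12.
Girish is living and takes 1/12.
Priya predeceased; the 1/3 allotted to Priya's branch passes to Priya's issue by representation.
The 1/3 is divided into 2 equal shares of 1/6 among Tarun, Kavita.
Tarun is living and takes 1/6.
Kavita predeceased; the 1/6 allotted to Kavita's branch passes to Kavita's issue by representation.
The 1/6 is divided into 2 equal shares of 1/12 among Ishita, Manoj.
Ishita predeceased; the 1/12 allotted to Ishita's branch passes to Ishita's issue by representation.
The 1/12 is divided into 3 equal shares of 1/36 among Eshan, Aarav, Bhavna.
Eshan is living and takes 1/36.
Aarav is living and takes 1/36.
Bhavna is living and takes 1/36.
Manoj is living and takes 1/12.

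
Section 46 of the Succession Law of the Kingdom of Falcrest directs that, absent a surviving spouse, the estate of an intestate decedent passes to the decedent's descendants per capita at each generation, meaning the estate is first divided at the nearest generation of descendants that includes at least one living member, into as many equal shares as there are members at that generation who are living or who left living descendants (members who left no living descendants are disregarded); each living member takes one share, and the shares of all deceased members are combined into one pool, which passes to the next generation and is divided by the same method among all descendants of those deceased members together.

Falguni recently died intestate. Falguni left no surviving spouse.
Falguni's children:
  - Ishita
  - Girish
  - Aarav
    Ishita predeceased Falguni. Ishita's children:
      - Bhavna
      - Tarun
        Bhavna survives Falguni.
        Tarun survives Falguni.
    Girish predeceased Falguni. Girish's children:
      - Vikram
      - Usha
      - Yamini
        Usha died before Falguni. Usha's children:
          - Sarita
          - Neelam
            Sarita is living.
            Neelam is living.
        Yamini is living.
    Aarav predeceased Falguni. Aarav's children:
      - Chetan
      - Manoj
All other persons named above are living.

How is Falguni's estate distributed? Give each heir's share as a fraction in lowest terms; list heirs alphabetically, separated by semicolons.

Bhavna 1/7; Chetan 1/7; Manoj 1/7; Neelam 1/14; Sarita 1/14; Tarun 1/7; Vikram 1/7; Yamini 1/7

There is no surviving spouse, so the entire estate passes to Falguni's descendants per capita at each generation.
No one at generation 1 (Ishita, Girish, Aarav) is living; moving to the next generation.
At generation 2 (Bhavna, Tarun, Vikram, Usha, Yamini, Chetan, Manoj) there are 7 shares of (1)/7 = 1/7 each.
Living: Bhavna, Tarun, Vikram, Yamini, Chetan, and Manoj — each takes 1/7.
Deceased: Usha. That 1/7 share is carried to generation 3.
At generation 3 (Sarita, Neelam) there are 2 shares of (1/7)/2 = 1/14 each.
Living: Sarita and Neelam — each takes 1/14.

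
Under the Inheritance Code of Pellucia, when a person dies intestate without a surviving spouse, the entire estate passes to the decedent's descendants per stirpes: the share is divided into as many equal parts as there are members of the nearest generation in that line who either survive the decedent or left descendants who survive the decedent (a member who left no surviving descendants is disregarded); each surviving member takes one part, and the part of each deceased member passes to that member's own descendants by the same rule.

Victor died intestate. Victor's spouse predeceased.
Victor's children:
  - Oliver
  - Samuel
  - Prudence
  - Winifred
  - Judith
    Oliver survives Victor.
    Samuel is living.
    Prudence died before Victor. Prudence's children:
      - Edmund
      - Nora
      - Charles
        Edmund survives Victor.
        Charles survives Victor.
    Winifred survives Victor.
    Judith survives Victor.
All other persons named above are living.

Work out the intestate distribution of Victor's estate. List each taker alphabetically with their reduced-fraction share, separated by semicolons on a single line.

Charles 1/15; Edmund 1/15; Judith 1/5; Nora 1/15; Oliver 1/5; Samuel 1/5; Winifred 1/5

There is no surviving spouse, so the entire estate passes to Victor's descendants per stirpes.
The estate is divided into 5 equal shares of 1/5 among Oliver, Samuel, Prudence, Winifred, Judith.
Oliver is living and takes 1/5.
Samuel is living and takes 1/5.
Prudence predeceased; the 1/5 allotted to Prudence's branch passes to Prudence's issue by representation.
The 1/5 is divided into 3 equal shares of 1/15 among Edmund, Nora, Charles.
Edmund is living and takes 1/15.
Nora is living and takes 1/15.
Charles is living and takes 1/15.
Winifred is living and takes 1/5.
Judith is living and takes 1/5.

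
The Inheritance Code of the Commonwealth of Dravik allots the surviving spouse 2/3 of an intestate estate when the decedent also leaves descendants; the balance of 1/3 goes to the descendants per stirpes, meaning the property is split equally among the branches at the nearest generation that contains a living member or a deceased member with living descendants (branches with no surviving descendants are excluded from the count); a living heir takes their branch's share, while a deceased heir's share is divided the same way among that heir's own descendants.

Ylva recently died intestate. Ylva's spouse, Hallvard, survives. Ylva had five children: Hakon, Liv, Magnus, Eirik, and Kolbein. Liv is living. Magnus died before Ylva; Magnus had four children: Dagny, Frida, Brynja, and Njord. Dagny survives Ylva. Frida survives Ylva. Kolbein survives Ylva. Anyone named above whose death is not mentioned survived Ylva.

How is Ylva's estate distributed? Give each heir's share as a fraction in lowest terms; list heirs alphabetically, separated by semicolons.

Brynja 1/60; Dagny 1/60; Eirik 1/15; Frida 1/60; Hakon 1/15; Hallvard 2/3; Kolbein 1/15; Liv 1/15; Njord 1/60

Hallvard, as surviving spouse, takes 2/3.
The remaining 1/3 passes to Ylva's descendants per stirpes.
The 1/3 is divided into 5 equal shares of 1/15 among Hakon, Liv, Magnus, Eirik, Kolbein.
Hakon is living and takes 1/15.
Liv is living and takes 1/15.
Magnus predeceased; the 1/15 allotted to Magnus's branch passes to Magnus's issue by representation.
The 1/15 is divided into 4 equal shares of 1/60 among Dagny, Frida, Brynja, Njord.
Dagny is living and takes 1/60.
Frida is living and takes 1/60.
Brynja is living and takes 1/60.
Njord is living and takes 1/60.
Eirik is living and takes 1/15.
Kolbein is living and takes 1/15.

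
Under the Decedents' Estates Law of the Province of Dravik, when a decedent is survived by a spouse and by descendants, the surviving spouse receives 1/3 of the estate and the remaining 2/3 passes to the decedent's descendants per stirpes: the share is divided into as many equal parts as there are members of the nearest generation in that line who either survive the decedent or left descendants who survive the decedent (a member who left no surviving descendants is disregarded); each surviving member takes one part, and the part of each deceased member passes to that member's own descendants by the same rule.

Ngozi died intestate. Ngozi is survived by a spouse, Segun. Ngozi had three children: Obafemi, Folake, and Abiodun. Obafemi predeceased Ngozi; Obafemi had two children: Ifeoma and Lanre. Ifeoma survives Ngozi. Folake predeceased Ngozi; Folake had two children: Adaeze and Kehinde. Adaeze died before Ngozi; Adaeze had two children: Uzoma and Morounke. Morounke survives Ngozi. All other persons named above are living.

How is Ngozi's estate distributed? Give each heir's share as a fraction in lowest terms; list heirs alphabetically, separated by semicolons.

Abiodun 2/9; Ifeoma 1/9; Kehinde 1/9; Lanre 1/9; Morounke 1/18; Segun 1/3; Uzoma 1/18

Segun, as surviving spouse, takes 1/3.
The remaining 2/3 passes to Ngozi's descendants per stirpes.
The 2/3 is divided into 3 equal shares of 2/9 among Obafemi, Folake, Abiodun.
Obafemi predeceased; the 2/9 allotted to Obafemi's branch passes to Obafemi's issue by representation.
The 2/9 is divided into 2 equal shares of 1/9 among Ifeoma, Lanre.
Ifeoma is living and takes 1/9.
Lanre is living and takes 1/9.
Folake predeceased; the 2/9 allotted to Folake's branch passes to Folake's issue by representation.
The 2/9 is divided into 2 equal shares of 1/9 among Adaeze, Kehinde.
Adaeze predeceased; the 1/9 allotted to Adaeze's branch passes to Adaeze's issue by representation.
The 1/9 is divided into 2 equal shares of 1/18 among Uzoma, Morounke.
Uzoma is living and takes 1/18.
Morounke is living and takes 1/18.
Kehinde is living and takes 1/9.
Abiodun is living and takes 2/9.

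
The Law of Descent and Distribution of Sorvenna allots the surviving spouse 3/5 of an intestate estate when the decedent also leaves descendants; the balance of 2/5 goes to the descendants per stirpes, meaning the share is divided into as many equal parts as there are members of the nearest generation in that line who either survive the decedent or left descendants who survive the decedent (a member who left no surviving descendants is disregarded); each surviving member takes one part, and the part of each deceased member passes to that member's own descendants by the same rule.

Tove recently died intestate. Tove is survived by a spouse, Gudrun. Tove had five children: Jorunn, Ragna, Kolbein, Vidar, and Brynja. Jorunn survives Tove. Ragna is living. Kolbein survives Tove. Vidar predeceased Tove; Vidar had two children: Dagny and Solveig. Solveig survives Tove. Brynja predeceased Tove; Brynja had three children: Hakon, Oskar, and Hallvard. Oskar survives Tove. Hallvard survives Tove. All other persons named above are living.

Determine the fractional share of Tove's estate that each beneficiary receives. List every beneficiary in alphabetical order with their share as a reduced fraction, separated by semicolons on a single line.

Dagny 1/25; Gudrun 3/5; Hakon 2/75; Hallvard 2/75; Jorunn 2/25; Kolbein 2/25; Oskar 2/75; Ragna 2/25; Solveig 1/25

Gudrun, as surviving spouse, takes 3/5.
The remaining 2/5 passes to Tove's descendants per stirpes.
The 2/5 is divided into 5 equal shares of 2/25 among Jorunn, Ragna, Kolbein, Vidar, Brynja.
Jorunn is living and takes 2/25.
Ragna is living and takes 2/25.
Kolbein is living and takes 2/25.
Vidar predeceased; the 2/25 allotted to Vidar's branch passes to Vidar's issue by representation.
The 2/25 is divided into 2 equal shares of 1/25 among Dagny, Solveig.
Dagny is living and takes 1/25.
Solveig is living and takes 1/25.
Brynja predeceased; the 2/25 allotted to Brynja's branch passes to Brynja's issue by representation.
The 2/25 is divided into 3 equal shares of 2/75 among Hakon, Oskar, Hallvard.
Hakon is living and takes 2/75.
Oskar is living and takes 2/75.
Hallvard is living and takes 2/75.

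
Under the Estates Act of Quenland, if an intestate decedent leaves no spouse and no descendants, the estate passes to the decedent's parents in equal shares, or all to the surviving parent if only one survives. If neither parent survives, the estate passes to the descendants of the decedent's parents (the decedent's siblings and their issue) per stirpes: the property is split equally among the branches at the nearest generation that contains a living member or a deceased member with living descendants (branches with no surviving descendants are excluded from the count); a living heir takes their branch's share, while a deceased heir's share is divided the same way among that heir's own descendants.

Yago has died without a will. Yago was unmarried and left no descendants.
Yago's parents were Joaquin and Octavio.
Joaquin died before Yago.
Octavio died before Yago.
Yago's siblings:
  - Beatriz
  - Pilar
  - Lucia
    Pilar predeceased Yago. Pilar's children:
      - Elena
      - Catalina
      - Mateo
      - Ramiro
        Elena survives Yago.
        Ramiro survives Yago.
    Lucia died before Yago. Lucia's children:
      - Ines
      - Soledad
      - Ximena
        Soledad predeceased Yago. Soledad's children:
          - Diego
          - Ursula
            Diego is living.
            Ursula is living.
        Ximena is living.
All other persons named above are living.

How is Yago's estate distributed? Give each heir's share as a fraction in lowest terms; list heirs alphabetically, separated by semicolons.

Neither parent survives and there are no descendants, so the estate passes to Yago's siblings and their issue per stirpes.
The estate is divided into 3 equal shares of 1/3 among Beatriz, Pilar, Lucia.
Beatriz is living and takes 1/3.
Pilar predeceased; the 1/3 allotted to Pilar's branch passes to Pilar's issue by representation.
The 1/3 is divided into 4 equal shares of 1/12 among Elena, Catalina, Mateo, Ramiro.
Elena is living and takes 1/12.
Catalina is living and takes 1/12.
Mateo is living and takes 1/12.
Ramiro is living and takes 1/12.
Lucia predeceased; the 1/3 allotted to Lucia's branch passes to Lucia's issue by representation.
The 1/3 is divided into 3 equal shares of 1/9 among Ines, Soledad, Ximena.
Ines is living and takes 1/9.
Soledad predeceased; the 1/9 allotted to Soledad's branch passes to Soledad's issue by representation.
The 1/9 is divided into 2 equal shares of 1/18 among Diego, Ursula.
Diego is living and takes 1/18.
Ursula is living and takes 1/18.
Ximena is living and takes 1/9.

Beatriz 1/3; Catalina 1/12; Diego 1/18; Elena 1/12; Ines 1/9; Mateo 1/12; Ramiro 1/12; Ursula 1/18; Ximena 1/9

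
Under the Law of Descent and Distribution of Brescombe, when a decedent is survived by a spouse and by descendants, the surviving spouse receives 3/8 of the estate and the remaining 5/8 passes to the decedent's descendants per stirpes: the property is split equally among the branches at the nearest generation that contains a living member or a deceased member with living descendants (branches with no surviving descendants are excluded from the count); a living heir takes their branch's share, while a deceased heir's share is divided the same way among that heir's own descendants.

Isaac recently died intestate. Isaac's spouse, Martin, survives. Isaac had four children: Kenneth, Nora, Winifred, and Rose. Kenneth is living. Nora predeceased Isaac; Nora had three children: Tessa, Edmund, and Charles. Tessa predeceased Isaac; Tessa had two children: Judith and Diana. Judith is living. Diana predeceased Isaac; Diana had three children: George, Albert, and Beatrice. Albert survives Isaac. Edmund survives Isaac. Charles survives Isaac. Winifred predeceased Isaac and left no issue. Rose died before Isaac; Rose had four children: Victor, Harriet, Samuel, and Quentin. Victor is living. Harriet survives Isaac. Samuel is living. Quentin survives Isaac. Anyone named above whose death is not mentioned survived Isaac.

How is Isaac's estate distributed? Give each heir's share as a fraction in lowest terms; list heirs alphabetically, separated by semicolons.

Albert 5/432; Beatrice 5/432; Charles 5/72; Edmund 5/72; George 5/432; Harriet 5/96; Judith 5/144; Kenneth 5/24; Martin 3/8; Quentin 5/96; Samuel 5/96; Victor 5/96

Martin, as surviving spouse, takes 3/8.
The remaining 5/8 passes to Isaac's descendants per stirpes.
Winifred left no surviving issue, so that branch lapses and is disregarded.
The 5/8 is divided into 3 equal shares of 5/24 among Kenneth, Nora, Rose.
Kenneth is living and takes 5/24.
Nora predeceased; the 5/24 allotted to Nora's branch passes to Nora's issue by representation.
The 5/24 is divided into 3 equal shares of 5/72 among Tessa, Edmund, Charles.
Tessa predeceased; the 5/72 allotted to Tessa's branch passes to Tessa's issue by representation.
The 5/72 is divided into 2 equal shares of 5/144 among Judith, Diana.
Judith is living and takes 5/144.
Diana predeceased; the 5/144 allotted to Diana's branch passes to Diana's issue by representation.
The 5/144 is divided into 3 equal shares of 5/432 among George, Albert, Beatrice.
George is living and takes 5/432.
Albert is living and takes 5/432.
Beatrice is living and takes 5/432.
Edmund is living and takes 5/72.
Charles is living and takes 5/72.
Rose predeceased; the 5/24 allotted to Rose's branch passes to Rose's issue by representation.
The 5/24 is divided into 4 equal shares of 5/96 among Victor, Harriet, Samuel, Quentin.
Victor is living and takes 5/96.
Harriet is living and takes 5/96.
Samuel is living and takes 5/96.
Quentin is living and takes 5/96.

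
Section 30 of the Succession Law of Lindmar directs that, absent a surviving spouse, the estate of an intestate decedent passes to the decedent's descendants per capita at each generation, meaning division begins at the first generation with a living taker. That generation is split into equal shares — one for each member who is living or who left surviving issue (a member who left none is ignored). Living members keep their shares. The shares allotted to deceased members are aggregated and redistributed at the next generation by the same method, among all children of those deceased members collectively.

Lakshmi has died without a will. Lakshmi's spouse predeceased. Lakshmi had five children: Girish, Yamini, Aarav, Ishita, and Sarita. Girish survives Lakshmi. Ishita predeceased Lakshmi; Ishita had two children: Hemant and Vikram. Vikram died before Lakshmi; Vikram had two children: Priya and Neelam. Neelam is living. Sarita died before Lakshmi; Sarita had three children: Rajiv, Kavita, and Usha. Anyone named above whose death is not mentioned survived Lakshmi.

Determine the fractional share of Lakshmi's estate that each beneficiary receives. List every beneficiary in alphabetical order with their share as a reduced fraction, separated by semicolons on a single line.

Aarav 1/5; Girish 1/5; Hemant 2/25; Kavita 2/25; Neelam 1/25; Priya 1/25; Rajiv 2/25; Usha 2/25; Yamini 1/5

There is no surviving spouse, so the entire estate passes to Lakshmi's descendants per capita at each generation.
At generation 1 (Girish, Yamini, Aarav, Ishita, Sarita) there are 5 shares of (1)/5 = 1/5 each.
Living: Girish, Yamini, and Aarav — each takes 1/5.
Deceased: Ishita and Sarita. Their combined 2/5 is pooled and carried to generation 2.
At generation 2 (Hemant, Vikram, Rajiv, Kavita, Usha) there are 5 shares of (2/5)/5 = 2/25 each.
Living: Hemant, Rajiv, Kavita, and Usha — each takes 2/25.
Deceased: Vikram. That 2/25 share is carried to generation 3.
At generation 3 (Priya, Neelam) there are 2 shares of (2/25)/2 = 1/25 each.
Living: Priya and Neelam — each takes 1/25.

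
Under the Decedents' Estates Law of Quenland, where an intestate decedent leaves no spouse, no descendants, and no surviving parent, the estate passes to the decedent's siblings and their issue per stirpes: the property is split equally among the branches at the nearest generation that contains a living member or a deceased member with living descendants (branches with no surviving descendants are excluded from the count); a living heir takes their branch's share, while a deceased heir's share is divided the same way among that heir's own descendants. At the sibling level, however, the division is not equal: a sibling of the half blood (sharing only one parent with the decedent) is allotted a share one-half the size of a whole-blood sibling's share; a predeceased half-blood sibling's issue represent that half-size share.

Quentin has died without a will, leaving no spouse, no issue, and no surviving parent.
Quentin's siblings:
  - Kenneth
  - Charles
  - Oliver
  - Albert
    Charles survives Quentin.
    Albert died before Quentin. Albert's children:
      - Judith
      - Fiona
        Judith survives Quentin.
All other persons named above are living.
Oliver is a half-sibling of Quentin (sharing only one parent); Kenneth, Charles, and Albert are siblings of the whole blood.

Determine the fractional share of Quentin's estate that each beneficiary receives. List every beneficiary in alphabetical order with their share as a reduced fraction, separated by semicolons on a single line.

Charles 2/7; Fiona 1/7; Judith 1/7; Kenneth 2/7; Oliver 1/7

No spouse, descendants, or parent survives, so the estate passes to Quentin's siblings per stirpes.
Half-blood siblings count for one-half the weight of whole-blood siblings at the initial division.
Dividing 1 in proportion to weights (total weight 7/2): Kenneth (weight 1) → 2/7; Charles (weight 1) → 2/7; Oliver (weight 1/2) → 1/7; Albert (weight 1) → 2/7.
Kenneth is living and takes 2/7.
Charles is living and takes 2/7.
Oliver is living and takes 1/7.
Albert predeceased; the 2/7 allotted to Albert's branch passes to Albert's issue by representation.
The 2/7 is divided into 2 equal shares of 1/7 among Judith, Fiona.
Judith is living and takes 1/7.
Fiona is living and takes 1/7.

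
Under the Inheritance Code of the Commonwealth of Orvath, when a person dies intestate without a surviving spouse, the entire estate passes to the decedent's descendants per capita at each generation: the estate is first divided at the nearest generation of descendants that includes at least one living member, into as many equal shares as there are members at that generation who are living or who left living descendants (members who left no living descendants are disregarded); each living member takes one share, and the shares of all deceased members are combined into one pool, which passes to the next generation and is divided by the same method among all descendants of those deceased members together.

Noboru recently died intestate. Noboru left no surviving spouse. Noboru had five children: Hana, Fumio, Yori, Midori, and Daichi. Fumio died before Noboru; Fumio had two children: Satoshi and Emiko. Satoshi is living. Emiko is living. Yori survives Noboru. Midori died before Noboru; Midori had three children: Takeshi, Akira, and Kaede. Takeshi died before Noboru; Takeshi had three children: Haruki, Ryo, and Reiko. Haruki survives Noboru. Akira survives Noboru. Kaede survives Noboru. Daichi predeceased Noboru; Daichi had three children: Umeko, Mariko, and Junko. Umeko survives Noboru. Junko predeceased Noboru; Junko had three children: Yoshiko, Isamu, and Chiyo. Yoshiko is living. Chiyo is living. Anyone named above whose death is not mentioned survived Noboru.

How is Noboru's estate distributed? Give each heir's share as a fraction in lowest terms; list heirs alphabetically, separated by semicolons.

There is no surviving spouse, so the entire estate passes to Noboru's descendants per capita at each generation.
At generation 1 (Hana, Fumio, Yori, Midori, Daichi) there are 5 shares of (1)/5 = 1/5 each.
Living: Hana and Yori — each takes 1/5.
Deceased: Fumio, Midori, and Daichi. Their combined 3/5 is pooled and carried to generation 2.
At generation 2 (Satoshi, Emiko, Takeshi, Akira, Kaede, Umeko, Mariko, Junko) there are 8 shares of (3/5)/8 = 3/40 each.
Living: Satoshi, Emiko, Akira, Kaede, Umeko, and Mariko — each takes 3/40.
Deceased: Takeshi and Junko. Their combined 3/20 is pooled and carried to generation 3.
At generation 3 (Haruki, Ryo, Reiko, Yoshiko, Isamu, Chiyo) there are 6 shares of (3/20)/6 = 1/40 each.
Living: Haruki, Ryo, Reiko, Yoshiko, Isamu, and Chiyo — each takes 1/40.

Akira 3/40; Chiyo 1/40; Emiko 3/40; Hana 1/5; Haruki 1/40; Isamu 1/40; Kaede 3/40; Mariko 3/40; Reiko 1/40; Ryo 1/40; Satoshi 3/40; Umeko 3/40; Yori 1/5; Yoshiko 1/40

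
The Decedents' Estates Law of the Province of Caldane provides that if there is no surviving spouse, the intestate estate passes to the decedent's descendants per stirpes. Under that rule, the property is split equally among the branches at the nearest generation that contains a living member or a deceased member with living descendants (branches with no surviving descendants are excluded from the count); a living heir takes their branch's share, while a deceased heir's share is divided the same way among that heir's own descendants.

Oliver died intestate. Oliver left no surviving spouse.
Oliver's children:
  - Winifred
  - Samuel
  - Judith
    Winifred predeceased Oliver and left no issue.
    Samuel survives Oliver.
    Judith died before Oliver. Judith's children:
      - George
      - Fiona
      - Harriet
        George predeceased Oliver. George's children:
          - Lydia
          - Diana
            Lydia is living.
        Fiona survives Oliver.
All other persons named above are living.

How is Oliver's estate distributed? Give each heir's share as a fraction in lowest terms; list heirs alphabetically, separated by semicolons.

There is no surviving spouse, so the entire estate passes to Oliver's descendants per stirpes.
Winifred left no surviving issue, so that branch lapses and is disregarded.
The estate is divided into 2 equal shares of 1/2 among Samuel, Judith.
Samuel is living and takes 1/2.
Judith predeceased; the 1/2 allotted to Judith's branch passes to Judith's issue by representation.
The 1/2 is divided into 3 equal shares of 1/6 among George, Fiona, Harriet.
George predeceased; the 1/6 allotted to George's branch passes to George's issue by representation.
The 1/6 is divided into 2 equal shares of 1/12 among Lydia, Diana.
Lydia is living and takes 1/12.
Diana is living and takes 1/12.
Fiona is living and takes 1/6.
Harriet is living and takes 1/6.

Diana 1/12; Fiona 1/6; Harriet 1/6; Lydia 1/12; Samuel 1/2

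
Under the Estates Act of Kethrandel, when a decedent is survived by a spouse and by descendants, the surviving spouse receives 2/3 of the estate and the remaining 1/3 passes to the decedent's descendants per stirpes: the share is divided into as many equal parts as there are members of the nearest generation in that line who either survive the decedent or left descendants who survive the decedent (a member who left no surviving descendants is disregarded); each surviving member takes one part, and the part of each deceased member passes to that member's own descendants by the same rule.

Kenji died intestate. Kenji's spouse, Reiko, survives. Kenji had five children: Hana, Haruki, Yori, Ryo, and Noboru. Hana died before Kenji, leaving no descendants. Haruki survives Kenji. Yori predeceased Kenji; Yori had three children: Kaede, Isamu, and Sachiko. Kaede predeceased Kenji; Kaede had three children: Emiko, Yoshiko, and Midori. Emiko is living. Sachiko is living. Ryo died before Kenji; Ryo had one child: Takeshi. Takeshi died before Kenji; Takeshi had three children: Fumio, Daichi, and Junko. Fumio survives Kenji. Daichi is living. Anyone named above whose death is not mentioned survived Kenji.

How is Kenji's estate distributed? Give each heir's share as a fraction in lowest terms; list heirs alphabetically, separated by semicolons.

Daichi 1/36; Emiko 1/108; Fumio 1/36; Haruki 1/12; Isamu 1/36; Junko 1/36; Midori 1/108; Noboru 1/12; Reiko 2/3; Sachiko 1/36; Yoshiko 1/108

Reiko, as surviving spouse, takes 2/3.
The remaining 1/3 passes to Kenji's descendants per stirpes.
Hana left no surviving issue, so that branch lapses and is disregarded.
The 1/3 is divided into 4 equal shares of 1/12 among Haruki, Yori, Ryo, Noboru.
Haruki is living and takes 1/12.
Yori predeceased; the 1/12 allotted to Yori's branch passes to Yori's issue by representation.
The 1/12 is divided into 3 equal shares of 1/36 among Kaede, Isamu, Sachiko.
Kaede predeceased; the 1/36 allotted to Kaede's branch passes to Kaede's issue by representation.
The 1/36 is divided into 3 equal shares of 1/108 among Emiko, Yoshiko, Midori.
Emiko is living and takes 1/108.
Yoshiko is living and takes 1/108.
Midori is living and takes 1/108.
Isamu is living and takes 1/36.
Sachiko is living and takes 1/36.
Ryo predeceased; the 1/12 allotted to Ryo's branch passes to Ryo's issue by representation.
Takeshi's line is the sole branch at this level, so the full 1/12 passes to Takeshi's issue by representation.
The 1/12 is divided into 3 equal shares of 1/36 among Fumio, Daichi, Junko.
Fumio is living and takes 1/36.
Daichi is living and takes 1/36.
Junko is living and takes 1/36.
Noboru is living and takes 1/12.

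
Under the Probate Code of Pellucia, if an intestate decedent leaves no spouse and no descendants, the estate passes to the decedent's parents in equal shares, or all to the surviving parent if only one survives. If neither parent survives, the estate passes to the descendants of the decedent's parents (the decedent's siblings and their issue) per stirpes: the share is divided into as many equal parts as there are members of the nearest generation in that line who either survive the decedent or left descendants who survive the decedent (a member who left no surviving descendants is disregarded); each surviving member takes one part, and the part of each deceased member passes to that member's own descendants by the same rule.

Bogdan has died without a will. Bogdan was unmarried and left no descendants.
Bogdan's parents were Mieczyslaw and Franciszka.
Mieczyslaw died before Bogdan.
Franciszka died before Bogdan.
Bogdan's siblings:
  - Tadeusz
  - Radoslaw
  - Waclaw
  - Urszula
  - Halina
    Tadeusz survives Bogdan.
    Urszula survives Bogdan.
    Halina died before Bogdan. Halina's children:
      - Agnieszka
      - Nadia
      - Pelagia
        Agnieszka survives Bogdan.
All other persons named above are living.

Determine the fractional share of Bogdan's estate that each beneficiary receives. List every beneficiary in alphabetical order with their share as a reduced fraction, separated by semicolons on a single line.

Neither parent survives and there are no descendants, so the estate passes to Bogdan's siblings and their issue per stirpes.
The estate is divided into 5 equal shares of 1/5 among Tadeusz, Radoslaw, Waclaw, Urszula, Halina.
Tadeusz is living and takes 1/5.
Radoslaw is living and takes 1/5.
Waclaw is living and takes 1/5.
Urszula is living and takes 1/5.
Halina predeceased; the 1/5 allotted to Halina's branch passes to Halina's issue by representation.
The 1/5 is divided into 3 equal shares of 1/15 among Agnieszka, Nadia, Pelagia.
Agnieszka is living and takes 1/15.
Nadia is living and takes 1/15.
Pelagia is living and takes 1/15.

Agnieszka 1/15; Nadia 1/15; Pelagia 1/15; Radoslaw 1/5; Tadeusz 1/5; Urszula 1/5; Waclaw 1/5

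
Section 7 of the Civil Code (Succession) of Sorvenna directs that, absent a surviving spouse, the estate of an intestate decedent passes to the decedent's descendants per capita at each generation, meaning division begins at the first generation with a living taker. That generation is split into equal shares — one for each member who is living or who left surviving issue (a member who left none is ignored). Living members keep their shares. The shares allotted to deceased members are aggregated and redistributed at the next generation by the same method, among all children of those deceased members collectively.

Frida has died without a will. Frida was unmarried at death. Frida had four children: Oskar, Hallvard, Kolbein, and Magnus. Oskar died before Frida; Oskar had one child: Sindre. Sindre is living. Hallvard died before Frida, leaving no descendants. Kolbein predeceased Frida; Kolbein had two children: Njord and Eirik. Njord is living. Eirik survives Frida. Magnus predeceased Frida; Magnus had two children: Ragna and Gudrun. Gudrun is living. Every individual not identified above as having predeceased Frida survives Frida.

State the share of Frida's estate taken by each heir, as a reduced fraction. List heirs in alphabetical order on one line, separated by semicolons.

There is no surviving spouse, so the entire estate passes to Frida's descendants per capita at each generation.
No one at generation 1 (Oskar, Kolbein, Magnus) is living; moving to the next generation.
At generation 2 (Sindre, Njord, Eirik, Ragna, Gudrun) there are 5 shares of (1)/5 = 1/5 each.
Living: Sindre, Njord, Eirik, Ragna, and Gudrun — each takes 1/5.

Eirik 1/5; Gudrun 1/5; Njord 1/5; Ragna 1/5; Sindre 1/5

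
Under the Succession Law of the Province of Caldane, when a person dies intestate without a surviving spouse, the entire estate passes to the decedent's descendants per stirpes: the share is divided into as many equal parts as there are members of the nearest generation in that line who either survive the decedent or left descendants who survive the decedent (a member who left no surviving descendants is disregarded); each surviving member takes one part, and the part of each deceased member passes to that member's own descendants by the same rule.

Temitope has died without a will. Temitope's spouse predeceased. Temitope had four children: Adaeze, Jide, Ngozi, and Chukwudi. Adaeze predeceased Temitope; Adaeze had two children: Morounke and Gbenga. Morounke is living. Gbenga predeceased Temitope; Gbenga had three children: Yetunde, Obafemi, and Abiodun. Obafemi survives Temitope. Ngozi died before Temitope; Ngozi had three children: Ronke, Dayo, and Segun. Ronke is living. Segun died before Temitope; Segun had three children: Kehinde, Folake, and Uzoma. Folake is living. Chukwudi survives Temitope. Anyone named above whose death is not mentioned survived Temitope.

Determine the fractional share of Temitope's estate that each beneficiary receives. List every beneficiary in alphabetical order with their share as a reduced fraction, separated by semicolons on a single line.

There is no surviving spouse, so the entire estate passes to Temitope's descendants per stirpes.
The estate is divided into 4 equal shares of 1/4 among Adaeze, Jide, Ngozi, Chukwudi.
Adaeze predeceased; the 1/4 allotted to Adaeze's branch passes to Adaeze's issue by representation.
The 1/4 is divided into 2 equal shares of 1/8 among Morounke, Gbenga.
Morounke is living and takes 1/8.
Gbenga predeceased; the 1/8 allotted to Gbenga's branch passes to Gbenga's issue by representation.
The 1/8 is divided into 3 equal shares of 1/24 among Yetunde, Obafemi, Abiodun.
Yetunde is living and takes 1/24.
Obafemi is living and takes 1/24.
Abiodun is living and takes 1/24.
Jide is living and takes 1/4.
Ngozi predeceased; the 1/4 allotted to Ngozi's branch passes to Ngozi's issue by representation.
The 1/4 is divided into 3 equal shares of 1/12 among Ronke, Dayo, Segun.
Ronke is living and takes 1/12.
Dayo is living and takes 1/12.
Segun predeceased; the 1/12 allotted to Segun's branch passes to Segun's issue by representation.
The 1/12 is divided into 3 equal shares of 1/36 among Kehinde, Folake, Uzoma.
Kehinde is living and takes 1/36.
Folake is living and takes 1/36.
Uzoma is living and takes 1/36.
Chukwudi is living and takes 1/4.

Abiodun 1/24; Chukwudi 1/4; Dayo 1/12; Folake 1/36; Jide 1/4; Kehinde 1/36; Morounke 1/8; Obafemi 1/24; Ronke 1/12; Uzoma 1/36; Yetunde 1/24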